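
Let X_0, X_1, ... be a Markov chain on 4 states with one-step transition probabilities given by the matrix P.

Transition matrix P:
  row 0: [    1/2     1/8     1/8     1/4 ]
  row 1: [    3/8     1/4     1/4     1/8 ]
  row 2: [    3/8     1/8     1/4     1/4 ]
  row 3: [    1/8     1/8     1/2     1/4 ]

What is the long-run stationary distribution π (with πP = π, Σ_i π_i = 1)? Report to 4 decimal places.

Balance equations π_j = Σ_i π_i·P[i][j]:
  π_0 = 1/2·π_0 + 3/8·π_1 + 3/8·π_2 + 1/8·π_3
  π_1 = 1/8·π_0 + 1/4·π_1 + 1/8·π_2 + 1/8·π_3
  π_2 = 1/8·π_0 + 1/4·π_1 + 1/4·π_2 + 1/2·π_3
  normalize: π_0 + π_1 + π_2 + π_3 = 1
Solving the linear system gives exactly π = [71/196, 1/7, 103/392, 13/56].

π = [0.3622, 0.1429, 0.2628, 0.2321]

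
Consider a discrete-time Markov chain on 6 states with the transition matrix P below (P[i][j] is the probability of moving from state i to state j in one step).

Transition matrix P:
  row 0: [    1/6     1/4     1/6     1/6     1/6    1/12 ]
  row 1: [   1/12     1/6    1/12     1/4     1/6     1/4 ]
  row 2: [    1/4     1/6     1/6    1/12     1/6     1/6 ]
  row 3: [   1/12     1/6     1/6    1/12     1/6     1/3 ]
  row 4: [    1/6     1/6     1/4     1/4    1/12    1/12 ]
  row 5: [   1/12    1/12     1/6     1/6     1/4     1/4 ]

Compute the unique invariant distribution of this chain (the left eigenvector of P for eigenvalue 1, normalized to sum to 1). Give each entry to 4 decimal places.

Balance equations π_j = Σ_i π_i·P[i][j]:
  π_0 = 1/6·π_0 + 1/12·π_1 + 1/4·π_2 + 1/12·π_3 + 1/6·π_4 + 1/12·π_5
  π_1 = 1/4·π_0 + 1/6·π_1 + 1/6·π_2 + 1/6·π_3 + 1/6·π_4 + 1/12·π_5
  π_2 = 1/6·π_0 + 1/12·π_1 + 1/6·π_2 + 1/6·π_3 + 1/4·π_4 + 1/6·π_5
  π_3 = 1/6·π_0 + 1/4·π_1 + 1/12·π_2 + 1/12·π_3 + 1/4·π_4 + 1/6·π_5
  π_4 = 1/6·π_0 + 1/6·π_1 + 1/6·π_2 + 1/6·π_3 + 1/12·π_4 + 1/4·π_5
  normalize: π_0 + π_1 + π_2 + π_3 + π_4 + π_5 = 1
Solving the linear system gives exactly π = [18607/136110, 21979/136110, 11386/68055, 755/4537, 1771/10470, 2083/10470].

π = [0.1367, 0.1615, 0.1673, 0.1664, 0.1691, 0.1989]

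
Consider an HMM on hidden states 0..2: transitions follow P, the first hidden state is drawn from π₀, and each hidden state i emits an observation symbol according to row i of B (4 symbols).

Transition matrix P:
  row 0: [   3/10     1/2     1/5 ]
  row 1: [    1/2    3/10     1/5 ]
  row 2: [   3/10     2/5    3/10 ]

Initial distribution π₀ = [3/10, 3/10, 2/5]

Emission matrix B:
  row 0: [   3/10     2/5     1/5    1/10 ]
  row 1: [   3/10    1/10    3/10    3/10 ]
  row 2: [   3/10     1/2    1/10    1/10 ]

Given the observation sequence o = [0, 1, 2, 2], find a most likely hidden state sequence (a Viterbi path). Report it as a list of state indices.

t=0: δ = [9.000e-02, 9.000e-02, 1.200e-01]  (obs o_0=0)
t=1: δ = [1.800e-02, 4.800e-03, 1.800e-02]  ψ = [1, 2, 2]  (obs o_1=1)
t=2: δ = [1.080e-03, 2.700e-03, 5.400e-04]  ψ = [0, 0, 2]  (obs o_2=2)
t=3: δ = [2.700e-04, 2.430e-04, 5.400e-05]  ψ = [1, 1, 1]  (obs o_3=2)
backtrack: best end state = 0; path = [1, 0, 1, 0]

path = [1, 0, 1, 0]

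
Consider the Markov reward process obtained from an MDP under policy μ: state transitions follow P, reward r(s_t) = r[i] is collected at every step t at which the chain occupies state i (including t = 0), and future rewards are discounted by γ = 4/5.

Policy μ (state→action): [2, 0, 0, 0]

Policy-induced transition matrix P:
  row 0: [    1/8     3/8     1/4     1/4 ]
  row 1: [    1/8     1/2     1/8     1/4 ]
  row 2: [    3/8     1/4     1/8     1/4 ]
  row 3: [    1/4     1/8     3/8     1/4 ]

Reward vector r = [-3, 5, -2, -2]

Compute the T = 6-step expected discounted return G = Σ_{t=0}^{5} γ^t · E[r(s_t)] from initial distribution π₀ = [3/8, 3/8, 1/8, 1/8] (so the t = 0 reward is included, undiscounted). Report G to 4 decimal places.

t=0: π = [0.3750, 0.3750, 0.1250, 0.1250], E[r] = 0.2500, γ^t·E[r] = 0.250000, running G = 0.250000
t=1: π = [0.1719, 0.3750, 0.2031, 0.2500], E[r] = 0.4531, γ^t·E[r] = 0.362500, running G = 0.612500
t=2: π = [0.2070, 0.3340, 0.2090, 0.2500], E[r] = 0.1309, γ^t·E[r] = 0.083750, running G = 0.696250
t=3: π = [0.2085, 0.3281, 0.2134, 0.2500], E[r] = 0.0884, γ^t·E[r] = 0.045250, running G = 0.741500
t=4: π = [0.2096, 0.3268, 0.2136, 0.2500], E[r] = 0.0783, γ^t·E[r] = 0.032075, running G = 0.773575
t=5: π = [0.2096, 0.3267, 0.2137, 0.2500], E[r] = 0.0770, γ^t·E[r] = 0.025225, running G = 0.798800

G = 0.7988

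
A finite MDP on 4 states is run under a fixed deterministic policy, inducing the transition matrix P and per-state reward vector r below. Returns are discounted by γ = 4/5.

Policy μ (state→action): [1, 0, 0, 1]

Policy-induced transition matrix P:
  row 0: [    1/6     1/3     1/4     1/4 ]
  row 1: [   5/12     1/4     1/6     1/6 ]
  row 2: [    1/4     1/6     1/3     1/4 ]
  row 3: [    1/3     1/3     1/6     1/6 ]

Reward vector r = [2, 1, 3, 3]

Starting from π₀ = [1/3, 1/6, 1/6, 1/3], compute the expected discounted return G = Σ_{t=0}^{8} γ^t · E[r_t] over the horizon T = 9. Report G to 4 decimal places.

G = 9.5205

t=0: π = [0.3333, 0.1667, 0.1667, 0.3333], E[r] = 2.3333, γ^t·E[r] = 2.333333, running G = 2.333333
t=1: π = [0.2778, 0.2917, 0.2222, 0.2083], E[r] = 2.1389, γ^t·E[r] = 1.711111, running G = 4.044444
t=2: π = [0.2928, 0.2720, 0.2269, 0.2083], E[r] = 2.1632, γ^t·E[r] = 1.384444, running G = 5.428889
t=3: π = [0.2883, 0.2729, 0.2289, 0.2100], E[r] = 2.1660, γ^t·E[r] = 1.108988, running G = 6.537877
t=4: π = [0.2889, 0.2724, 0.2288, 0.2098], E[r] = 2.1662, γ^t·E[r] = 0.887256, running G = 7.425133
t=5: π = [0.2888, 0.2725, 0.2289, 0.2098], E[r] = 2.1662, γ^t·E[r] = 0.709824, running G = 8.134957
t=6: π = [0.2888, 0.2725, 0.2289, 0.2098], E[r] = 2.1662, γ^t·E[r] = 0.567859, running G = 8.702816
t=7: π = [0.2888, 0.2725, 0.2289, 0.2098], E[r] = 2.1662, γ^t·E[r] = 0.454288, running G = 9.157104
t=8: π = [0.2888, 0.2725, 0.2289, 0.2098], E[r] = 2.1662, γ^t·E[r] = 0.363430, running G = 9.520534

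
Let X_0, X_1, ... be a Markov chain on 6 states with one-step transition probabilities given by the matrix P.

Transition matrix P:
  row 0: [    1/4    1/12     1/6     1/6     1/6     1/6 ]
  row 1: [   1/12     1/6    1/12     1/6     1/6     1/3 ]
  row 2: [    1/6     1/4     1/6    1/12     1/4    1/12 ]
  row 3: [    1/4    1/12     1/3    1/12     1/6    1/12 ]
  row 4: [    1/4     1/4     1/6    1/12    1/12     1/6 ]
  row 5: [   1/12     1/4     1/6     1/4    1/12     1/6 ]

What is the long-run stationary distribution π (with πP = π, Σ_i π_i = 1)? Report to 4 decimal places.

Balance equations π_j = Σ_i π_i·P[i][j]:
  π_0 = 1/4·π_0 + 1/12·π_1 + 1/6·π_2 + 1/4·π_3 + 1/4·π_4 + 1/12·π_5
  π_1 = 1/12·π_0 + 1/6·π_1 + 1/4·π_2 + 1/12·π_3 + 1/4·π_4 + 1/4·π_5
  π_2 = 1/6·π_0 + 1/12·π_1 + 1/6·π_2 + 1/3·π_3 + 1/6·π_4 + 1/6·π_5
  π_3 = 1/6·π_0 + 1/6·π_1 + 1/12·π_2 + 1/12·π_3 + 1/12·π_4 + 1/4·π_5
  π_4 = 1/6·π_0 + 1/6·π_1 + 1/4·π_2 + 1/6·π_3 + 1/12·π_4 + 1/12·π_5
  normalize: π_0 + π_1 + π_2 + π_3 + π_4 + π_5 = 1
Solving the linear system gives exactly π = [23847/134974, 12269/67487, 23637/134974, 2731/19282, 41625/269948, 46045/269948].

π = [0.1767, 0.1818, 0.1751, 0.1416, 0.1542, 0.1706]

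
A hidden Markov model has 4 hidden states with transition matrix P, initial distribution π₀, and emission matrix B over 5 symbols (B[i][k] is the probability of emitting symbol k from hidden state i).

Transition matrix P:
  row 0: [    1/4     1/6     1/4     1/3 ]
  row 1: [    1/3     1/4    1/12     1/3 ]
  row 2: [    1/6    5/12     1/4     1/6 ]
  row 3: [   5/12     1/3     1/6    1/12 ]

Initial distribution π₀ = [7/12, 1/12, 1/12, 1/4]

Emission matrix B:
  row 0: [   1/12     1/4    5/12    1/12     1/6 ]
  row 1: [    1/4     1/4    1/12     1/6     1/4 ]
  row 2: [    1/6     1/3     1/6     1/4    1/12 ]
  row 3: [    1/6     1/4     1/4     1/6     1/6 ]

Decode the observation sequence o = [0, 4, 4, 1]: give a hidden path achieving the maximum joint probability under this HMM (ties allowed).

t=0: δ = [4.861e-02, 2.083e-02, 1.389e-02, 4.167e-02]  (obs o_0=0)
t=1: δ = [2.894e-03, 3.472e-03, 1.013e-03, 2.701e-03]  ψ = [3, 3, 0, 0]  (obs o_1=4)
t=2: δ = [1.929e-04, 2.251e-04, 6.028e-05, 1.929e-04]  ψ = [1, 3, 0, 1]  (obs o_2=4)
t=3: δ = [2.009e-05, 1.608e-05, 1.608e-05, 1.875e-05]  ψ = [3, 3, 0, 1]  (obs o_3=1)
backtrack: best end state = 0; path = [3, 1, 3, 0]

path = [3, 1, 3, 0]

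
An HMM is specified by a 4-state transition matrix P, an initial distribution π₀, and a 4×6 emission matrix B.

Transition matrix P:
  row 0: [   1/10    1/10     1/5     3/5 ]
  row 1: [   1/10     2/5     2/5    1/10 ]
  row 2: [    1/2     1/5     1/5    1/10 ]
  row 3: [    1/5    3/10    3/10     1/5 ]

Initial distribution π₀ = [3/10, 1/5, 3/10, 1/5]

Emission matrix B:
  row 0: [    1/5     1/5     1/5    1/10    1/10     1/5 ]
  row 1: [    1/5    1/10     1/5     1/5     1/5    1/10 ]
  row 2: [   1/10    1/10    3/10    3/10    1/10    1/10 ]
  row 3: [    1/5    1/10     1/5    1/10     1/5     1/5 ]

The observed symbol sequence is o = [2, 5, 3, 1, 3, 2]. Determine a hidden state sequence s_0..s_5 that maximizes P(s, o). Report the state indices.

path = [0, 3, 2, 0, 2, 0]

t=0: δ = [6.000e-02, 4.000e-02, 9.000e-02, 4.000e-02]  (obs o_0=2)
t=1: δ = [9.000e-03, 1.800e-03, 1.800e-03, 7.200e-03]  ψ = [2, 2, 2, 0]  (obs o_1=5)
t=2: δ = [1.440e-04, 4.320e-04, 6.480e-04, 5.400e-04]  ψ = [3, 3, 3, 0]  (obs o_2=3)
t=3: δ = [6.480e-05, 1.728e-05, 1.728e-05, 1.080e-05]  ψ = [2, 1, 1, 3]  (obs o_3=1)
t=4: δ = [8.640e-07, 1.382e-06, 3.888e-06, 3.888e-06]  ψ = [2, 1, 0, 0]  (obs o_4=3)
t=5: δ = [3.888e-07, 2.333e-07, 3.499e-07, 1.555e-07]  ψ = [2, 3, 3, 3]  (obs o_5=2)
backtrack: best end state = 0; path = [0, 3, 2, 0, 2, 0]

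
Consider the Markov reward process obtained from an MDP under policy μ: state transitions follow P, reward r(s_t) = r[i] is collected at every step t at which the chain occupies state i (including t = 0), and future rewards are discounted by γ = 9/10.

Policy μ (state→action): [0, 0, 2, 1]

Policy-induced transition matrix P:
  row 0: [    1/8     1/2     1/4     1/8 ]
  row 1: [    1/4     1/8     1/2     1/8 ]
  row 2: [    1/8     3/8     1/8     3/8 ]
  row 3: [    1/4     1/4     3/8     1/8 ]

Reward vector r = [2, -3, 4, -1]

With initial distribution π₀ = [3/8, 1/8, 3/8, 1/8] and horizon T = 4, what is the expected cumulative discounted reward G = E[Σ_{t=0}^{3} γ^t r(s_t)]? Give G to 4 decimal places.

t=0: π = [0.3750, 0.1250, 0.3750, 0.1250], E[r] = 1.7500, γ^t·E[r] = 1.750000, running G = 1.750000
t=1: π = [0.1563, 0.3750, 0.2500, 0.2188], E[r] = -0.0313, γ^t·E[r] = -0.028125, running G = 1.721875
t=2: π = [0.1992, 0.2734, 0.3398, 0.1875], E[r] = 0.7500, γ^t·E[r] = 0.607500, running G = 2.329375
t=3: π = [0.1826, 0.3081, 0.2993, 0.2100], E[r] = 0.4282, γ^t·E[r] = 0.312174, running G = 2.641549

G = 2.6415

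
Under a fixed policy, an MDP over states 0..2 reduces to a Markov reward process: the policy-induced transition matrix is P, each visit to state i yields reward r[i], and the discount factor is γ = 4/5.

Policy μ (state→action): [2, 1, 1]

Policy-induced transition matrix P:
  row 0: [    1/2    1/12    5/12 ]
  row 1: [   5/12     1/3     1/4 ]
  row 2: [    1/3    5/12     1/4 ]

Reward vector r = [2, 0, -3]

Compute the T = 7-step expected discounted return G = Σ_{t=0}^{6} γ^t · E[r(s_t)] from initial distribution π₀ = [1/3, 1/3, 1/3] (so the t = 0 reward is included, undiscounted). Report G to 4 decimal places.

t=0: π = [0.3333, 0.3333, 0.3333], E[r] = -0.3333, γ^t·E[r] = -0.333333, running G = -0.333333
t=1: π = [0.4167, 0.2778, 0.3056], E[r] = -0.0833, γ^t·E[r] = -0.066667, running G = -0.400000
t=2: π = [0.4259, 0.2546, 0.3194], E[r] = -0.1065, γ^t·E[r] = -0.068148, running G = -0.468148
t=3: π = [0.4255, 0.2535, 0.3210], E[r] = -0.1119, γ^t·E[r] = -0.057284, running G = -0.525432
t=4: π = [0.4254, 0.2537, 0.3209], E[r] = -0.1120, γ^t·E[r] = -0.045880, running G = -0.571312
t=5: π = [0.4254, 0.2537, 0.3209], E[r] = -0.1119, γ^t·E[r] = -0.036683, running G = -0.607995
t=6: π = [0.4254, 0.2537, 0.3209], E[r] = -0.1119, γ^t·E[r] = -0.029344, running G = -0.637339

G = -0.6373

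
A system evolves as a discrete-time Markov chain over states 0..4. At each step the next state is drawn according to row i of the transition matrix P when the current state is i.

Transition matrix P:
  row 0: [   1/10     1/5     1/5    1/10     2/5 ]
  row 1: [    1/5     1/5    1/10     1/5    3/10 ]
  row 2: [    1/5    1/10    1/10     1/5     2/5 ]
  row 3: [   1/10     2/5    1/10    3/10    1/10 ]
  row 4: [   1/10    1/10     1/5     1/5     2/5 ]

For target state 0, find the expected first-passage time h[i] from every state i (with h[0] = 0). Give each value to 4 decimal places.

h = [0.0000, 6.7595, 6.8354, 7.3418, 7.5190]

First-step conditioning: h[0] = 0; for i ≠ 0, h[i] = 1 + Σ_k P[i][k]·h[k].
  h[1] = 1 + 1/5·h[1] + 1/10·h[2] + 1/5·h[3] + 3/10·h[4]
  h[2] = 1 + 1/10·h[1] + 1/10·h[2] + 1/5·h[3] + 2/5·h[4]
  h[3] = 1 + 2/5·h[1] + 1/10·h[2] + 3/10·h[3] + 1/10·h[4]
  h[4] = 1 + 1/10·h[1] + 1/5·h[2] + 1/5·h[3] + 2/5·h[4]
Solving the 4×4 linear system over states ≠ 0 gives exactly h = [0, 534/79, 540/79, 580/79, 594/79] (h[0] = 0 is the target).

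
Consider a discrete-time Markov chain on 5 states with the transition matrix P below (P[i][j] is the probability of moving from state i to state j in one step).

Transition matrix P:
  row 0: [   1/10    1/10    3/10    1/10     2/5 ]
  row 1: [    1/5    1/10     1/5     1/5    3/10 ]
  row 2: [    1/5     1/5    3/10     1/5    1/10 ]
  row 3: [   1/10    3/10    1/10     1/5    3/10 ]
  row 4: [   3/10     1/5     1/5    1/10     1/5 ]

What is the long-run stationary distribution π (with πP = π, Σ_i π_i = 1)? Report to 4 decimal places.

π = [0.1903, 0.1787, 0.2260, 0.1561, 0.2489]

Balance equations π_j = Σ_i π_i·P[i][j]:
  π_0 = 1/10·π_0 + 1/5·π_1 + 1/5·π_2 + 1/10·π_3 + 3/10·π_4
  π_1 = 1/10·π_0 + 1/10·π_1 + 1/5·π_2 + 3/10·π_3 + 1/5·π_4
  π_2 = 3/10·π_0 + 1/5·π_1 + 3/10·π_2 + 1/10·π_3 + 1/5·π_4
  π_3 = 1/10·π_0 + 1/5·π_1 + 1/5·π_2 + 1/5·π_3 + 1/10·π_4
  normalize: π_0 + π_1 + π_2 + π_3 + π_4 = 1
Solving the linear system gives exactly π = [2043/10738, 1919/10738, 2427/10738, 838/5369, 2673/10738].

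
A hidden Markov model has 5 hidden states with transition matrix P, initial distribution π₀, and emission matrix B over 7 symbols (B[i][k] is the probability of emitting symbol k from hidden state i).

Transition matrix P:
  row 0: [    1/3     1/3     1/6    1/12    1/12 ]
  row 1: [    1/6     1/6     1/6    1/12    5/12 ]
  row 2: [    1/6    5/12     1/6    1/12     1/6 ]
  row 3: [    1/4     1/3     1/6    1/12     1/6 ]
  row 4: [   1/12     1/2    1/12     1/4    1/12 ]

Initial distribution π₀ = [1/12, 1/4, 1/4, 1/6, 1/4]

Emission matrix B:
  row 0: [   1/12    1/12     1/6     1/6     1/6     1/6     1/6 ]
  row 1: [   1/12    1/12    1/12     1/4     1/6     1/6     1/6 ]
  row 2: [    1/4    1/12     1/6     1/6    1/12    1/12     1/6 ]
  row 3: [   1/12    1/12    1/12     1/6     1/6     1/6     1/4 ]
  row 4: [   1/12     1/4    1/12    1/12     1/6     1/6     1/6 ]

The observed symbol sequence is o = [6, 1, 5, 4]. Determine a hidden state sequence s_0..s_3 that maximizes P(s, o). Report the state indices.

path = [1, 4, 1, 4]

t=0: δ = [1.389e-02, 4.167e-02, 4.167e-02, 4.167e-02, 4.167e-02]  (obs o_0=6)
t=1: δ = [8.681e-04, 1.736e-03, 5.787e-04, 8.681e-04, 4.340e-03]  ψ = [3, 4, 1, 4, 1]  (obs o_1=1)
t=2: δ = [6.028e-05, 3.617e-04, 3.014e-05, 1.808e-04, 1.206e-04]  ψ = [4, 4, 4, 4, 1]  (obs o_2=5)
t=3: δ = [1.005e-05, 1.005e-05, 5.023e-06, 5.023e-06, 2.512e-05]  ψ = [1, 1, 1, 1, 1]  (obs o_3=4)
backtrack: best end state = 4; path = [1, 4, 1, 4]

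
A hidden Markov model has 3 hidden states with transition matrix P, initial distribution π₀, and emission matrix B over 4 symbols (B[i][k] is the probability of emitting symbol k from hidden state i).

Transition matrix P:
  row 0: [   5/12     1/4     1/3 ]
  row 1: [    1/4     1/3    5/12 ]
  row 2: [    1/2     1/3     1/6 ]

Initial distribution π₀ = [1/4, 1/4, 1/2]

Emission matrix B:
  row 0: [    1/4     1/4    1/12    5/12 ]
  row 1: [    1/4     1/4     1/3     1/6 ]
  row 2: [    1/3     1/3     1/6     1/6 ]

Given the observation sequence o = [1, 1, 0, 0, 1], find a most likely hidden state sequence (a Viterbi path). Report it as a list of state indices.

t=0: δ = [6.250e-02, 6.250e-02, 1.667e-01]  (obs o_0=1)
t=1: δ = [2.083e-02, 1.389e-02, 9.259e-03]  ψ = [2, 2, 2]  (obs o_1=1)
t=2: δ = [2.170e-03, 1.302e-03, 2.315e-03]  ψ = [0, 0, 0]  (obs o_2=0)
t=3: δ = [2.894e-04, 1.929e-04, 2.411e-04]  ψ = [2, 2, 0]  (obs o_3=0)
t=4: δ = [3.014e-05, 2.009e-05, 3.215e-05]  ψ = [0, 2, 0]  (obs o_4=1)
backtrack: best end state = 2; path = [2, 0, 2, 0, 2]

path = [2, 0, 2, 0, 2]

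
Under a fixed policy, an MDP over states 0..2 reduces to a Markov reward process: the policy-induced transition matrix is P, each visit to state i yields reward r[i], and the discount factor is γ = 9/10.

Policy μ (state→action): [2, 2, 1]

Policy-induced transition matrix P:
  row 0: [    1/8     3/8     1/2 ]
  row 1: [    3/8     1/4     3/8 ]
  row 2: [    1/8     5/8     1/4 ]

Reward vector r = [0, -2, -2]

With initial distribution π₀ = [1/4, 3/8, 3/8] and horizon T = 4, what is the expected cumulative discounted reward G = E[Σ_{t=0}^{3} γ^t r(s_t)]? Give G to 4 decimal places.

t=0: π = [0.2500, 0.3750, 0.3750], E[r] = -1.5000, γ^t·E[r] = -1.500000, running G = -1.500000
t=1: π = [0.2188, 0.4219, 0.3594], E[r] = -1.5625, γ^t·E[r] = -1.406250, running G = -2.906250
t=2: π = [0.2305, 0.4121, 0.3574], E[r] = -1.5391, γ^t·E[r] = -1.246641, running G = -4.152891
t=3: π = [0.2280, 0.4128, 0.3591], E[r] = -1.5439, γ^t·E[r] = -1.125536, running G = -5.278427

G = -5.2784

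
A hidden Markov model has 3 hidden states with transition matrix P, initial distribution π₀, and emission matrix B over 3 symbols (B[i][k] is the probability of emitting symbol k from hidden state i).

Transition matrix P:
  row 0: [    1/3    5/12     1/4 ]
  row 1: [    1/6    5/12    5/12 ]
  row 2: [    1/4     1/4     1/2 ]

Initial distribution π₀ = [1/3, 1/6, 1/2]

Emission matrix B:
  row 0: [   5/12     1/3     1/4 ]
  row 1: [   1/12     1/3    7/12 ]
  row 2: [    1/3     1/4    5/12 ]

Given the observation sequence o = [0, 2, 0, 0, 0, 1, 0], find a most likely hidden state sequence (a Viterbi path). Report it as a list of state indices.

t=0: δ = [1.389e-01, 1.389e-02, 1.667e-01]  (obs o_0=0)
t=1: δ = [1.157e-02, 3.376e-02, 3.472e-02]  ψ = [0, 0, 2]  (obs o_1=2)
t=2: δ = [3.617e-03, 1.172e-03, 5.787e-03]  ψ = [2, 1, 2]  (obs o_2=0)
t=3: δ = [6.028e-04, 1.256e-04, 9.645e-04]  ψ = [2, 0, 2]  (obs o_3=0)
t=4: δ = [1.005e-04, 2.093e-05, 1.608e-04]  ψ = [2, 0, 2]  (obs o_4=0)
t=5: δ = [1.340e-05, 1.395e-05, 2.009e-05]  ψ = [2, 0, 2]  (obs o_5=1)
t=6: δ = [2.093e-06, 4.845e-07, 3.349e-06]  ψ = [2, 1, 2]  (obs o_6=0)
backtrack: best end state = 2; path = [2, 2, 2, 2, 2, 2, 2]

path = [2, 2, 2, 2, 2, 2, 2]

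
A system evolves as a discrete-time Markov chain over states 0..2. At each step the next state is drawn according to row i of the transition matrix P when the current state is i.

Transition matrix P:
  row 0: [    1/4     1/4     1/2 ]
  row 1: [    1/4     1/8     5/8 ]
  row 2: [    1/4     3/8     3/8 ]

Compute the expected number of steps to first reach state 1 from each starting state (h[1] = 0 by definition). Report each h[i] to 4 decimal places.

h = [3.2727, 0.0000, 2.9091]

First-step conditioning: h[1] = 0; for i ≠ 1, h[i] = 1 + Σ_k P[i][k]·h[k].
  h[0] = 1 + 1/4·h[0] + 1/2·h[2]
  h[2] = 1 + 1/4·h[0] + 3/8·h[2]
Solving the 2×2 linear system over states ≠ 1 gives exactly h = [36/11, 0, 32/11] (h[1] = 0 is the target).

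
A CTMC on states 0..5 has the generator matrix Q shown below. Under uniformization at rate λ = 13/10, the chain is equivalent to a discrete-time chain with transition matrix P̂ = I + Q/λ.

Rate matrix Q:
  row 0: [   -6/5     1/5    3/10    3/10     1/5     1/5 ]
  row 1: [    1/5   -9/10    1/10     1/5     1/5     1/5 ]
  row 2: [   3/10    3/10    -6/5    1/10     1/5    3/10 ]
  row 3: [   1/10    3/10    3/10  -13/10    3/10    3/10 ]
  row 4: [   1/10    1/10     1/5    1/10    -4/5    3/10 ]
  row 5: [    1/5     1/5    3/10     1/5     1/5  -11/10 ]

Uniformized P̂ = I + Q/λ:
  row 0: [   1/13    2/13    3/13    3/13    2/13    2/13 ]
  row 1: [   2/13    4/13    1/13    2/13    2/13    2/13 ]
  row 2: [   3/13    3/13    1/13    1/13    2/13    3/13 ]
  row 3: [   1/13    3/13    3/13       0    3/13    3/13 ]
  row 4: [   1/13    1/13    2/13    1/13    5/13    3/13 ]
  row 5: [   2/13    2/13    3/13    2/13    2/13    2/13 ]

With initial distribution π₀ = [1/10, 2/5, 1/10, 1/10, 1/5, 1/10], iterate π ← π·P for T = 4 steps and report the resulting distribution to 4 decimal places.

π = [0.1308, 0.1879, 0.1608, 0.1173, 0.2117, 0.1915]

t=0: π = [0.1000, 0.4000, 0.1000, 0.1000, 0.2000, 0.1000]
t=1: π = [0.1308, 0.2154, 0.1385, 0.1231, 0.2077, 0.1846]
t=2: π = [0.1290, 0.1911, 0.1604, 0.1183, 0.2112, 0.1899]
t=3: π = [0.1309, 0.1884, 0.1604, 0.1170, 0.2117, 0.1915]
t=4: π = [0.1308, 0.1879, 0.1608, 0.1173, 0.2117, 0.1915]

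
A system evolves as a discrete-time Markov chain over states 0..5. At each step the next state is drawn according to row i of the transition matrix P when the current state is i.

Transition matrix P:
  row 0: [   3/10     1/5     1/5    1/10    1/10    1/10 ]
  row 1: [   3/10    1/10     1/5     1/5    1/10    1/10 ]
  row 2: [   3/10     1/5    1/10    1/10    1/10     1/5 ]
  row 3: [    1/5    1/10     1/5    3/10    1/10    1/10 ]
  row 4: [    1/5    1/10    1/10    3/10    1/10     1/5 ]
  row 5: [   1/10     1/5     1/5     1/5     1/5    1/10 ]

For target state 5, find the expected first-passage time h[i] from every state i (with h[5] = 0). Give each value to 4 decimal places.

First-step conditioning: h[5] = 0; for i ≠ 5, h[i] = 1 + Σ_k P[i][k]·h[k].
  h[0] = 1 + 3/10·h[0] + 1/5·h[1] + 1/5·h[2] + 1/10·h[3] + 1/10·h[4]
  h[1] = 1 + 3/10·h[0] + 1/10·h[1] + 1/5·h[2] + 1/5·h[3] + 1/10·h[4]
  h[2] = 1 + 3/10·h[0] + 1/5·h[1] + 1/10·h[2] + 1/10·h[3] + 1/10·h[4]
  h[3] = 1 + 1/5·h[0] + 1/10·h[1] + 1/5·h[2] + 3/10·h[3] + 1/10·h[4]
  h[4] = 1 + 1/5·h[0] + 1/10·h[1] + 1/10·h[2] + 3/10·h[3] + 1/10·h[4]
Solving the 5×5 linear system over states ≠ 5 gives exactly h = [55/7, 55/7, 50/7, 55/7, 50/7, 0] (h[5] = 0 is the target).

h = [7.8571, 7.8571, 7.1429, 7.8571, 7.1429, 0.0000]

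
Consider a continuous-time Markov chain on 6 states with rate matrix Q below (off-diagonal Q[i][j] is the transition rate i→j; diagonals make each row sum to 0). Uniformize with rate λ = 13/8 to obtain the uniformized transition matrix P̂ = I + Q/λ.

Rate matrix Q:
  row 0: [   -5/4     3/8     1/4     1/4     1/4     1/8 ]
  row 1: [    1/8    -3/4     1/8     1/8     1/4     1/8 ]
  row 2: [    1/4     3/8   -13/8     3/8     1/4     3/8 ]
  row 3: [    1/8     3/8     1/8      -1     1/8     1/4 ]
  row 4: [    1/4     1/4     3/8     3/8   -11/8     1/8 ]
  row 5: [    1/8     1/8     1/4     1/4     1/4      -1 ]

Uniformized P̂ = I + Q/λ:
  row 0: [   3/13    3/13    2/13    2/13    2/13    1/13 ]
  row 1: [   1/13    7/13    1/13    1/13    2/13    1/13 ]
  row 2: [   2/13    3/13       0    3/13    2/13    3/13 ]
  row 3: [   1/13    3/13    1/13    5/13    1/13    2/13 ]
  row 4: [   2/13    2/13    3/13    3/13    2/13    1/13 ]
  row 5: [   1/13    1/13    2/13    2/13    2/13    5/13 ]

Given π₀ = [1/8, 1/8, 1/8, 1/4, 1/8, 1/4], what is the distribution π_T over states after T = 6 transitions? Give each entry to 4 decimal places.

π = [0.1136, 0.2824, 0.1106, 0.1969, 0.1387, 0.1578]

t=0: π = [0.1250, 0.1250, 0.1250, 0.2500, 0.1250, 0.2500]
t=1: π = [0.1154, 0.2212, 0.1154, 0.2212, 0.1346, 0.1923]
t=2: π = [0.1139, 0.2589, 0.1124, 0.2071, 0.1368, 0.1709]
t=3: π = [0.1136, 0.2736, 0.1112, 0.2009, 0.1379, 0.1627]
t=4: π = [0.1136, 0.2793, 0.1108, 0.1983, 0.1384, 0.1596]
t=5: π = [0.1136, 0.2815, 0.1107, 0.1973, 0.1386, 0.1583]
t=6: π = [0.1136, 0.2824, 0.1106, 0.1969, 0.1387, 0.1578]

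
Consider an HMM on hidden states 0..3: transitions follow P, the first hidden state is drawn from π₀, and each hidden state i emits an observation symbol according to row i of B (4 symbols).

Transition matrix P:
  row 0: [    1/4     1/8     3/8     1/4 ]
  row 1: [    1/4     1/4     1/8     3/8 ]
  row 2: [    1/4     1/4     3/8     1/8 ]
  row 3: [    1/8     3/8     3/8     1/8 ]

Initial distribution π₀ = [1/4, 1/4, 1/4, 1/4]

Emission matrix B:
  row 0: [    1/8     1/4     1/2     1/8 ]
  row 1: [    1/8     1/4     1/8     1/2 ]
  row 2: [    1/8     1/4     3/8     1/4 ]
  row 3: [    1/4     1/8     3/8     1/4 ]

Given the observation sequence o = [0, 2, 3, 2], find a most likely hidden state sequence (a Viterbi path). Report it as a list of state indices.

t=0: δ = [3.125e-02, 3.125e-02, 3.125e-02, 6.250e-02]  (obs o_0=0)
t=1: δ = [3.906e-03, 2.930e-03, 8.789e-03, 4.395e-03]  ψ = [0, 3, 3, 1]  (obs o_1=2)
t=2: δ = [2.747e-04, 1.099e-03, 8.240e-04, 2.747e-04]  ψ = [2, 2, 2, 1]  (obs o_2=3)
t=3: δ = [1.373e-04, 3.433e-05, 1.159e-04, 1.545e-04]  ψ = [1, 1, 2, 1]  (obs o_3=2)
backtrack: best end state = 3; path = [3, 2, 1, 3]

path = [3, 2, 1, 3]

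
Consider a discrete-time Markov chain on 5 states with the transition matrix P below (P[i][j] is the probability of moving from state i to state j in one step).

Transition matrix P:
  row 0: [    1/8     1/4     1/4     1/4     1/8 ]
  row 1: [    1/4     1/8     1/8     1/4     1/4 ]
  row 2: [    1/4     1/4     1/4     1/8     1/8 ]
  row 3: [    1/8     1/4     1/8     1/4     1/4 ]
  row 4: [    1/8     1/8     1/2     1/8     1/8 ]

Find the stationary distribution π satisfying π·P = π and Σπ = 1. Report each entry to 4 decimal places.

π = [0.1808, 0.2028, 0.2437, 0.1977, 0.1751]

Balance equations π_j = Σ_i π_i·P[i][j]:
  π_0 = 1/8·π_0 + 1/4·π_1 + 1/4·π_2 + 1/8·π_3 + 1/8·π_4
  π_1 = 1/4·π_0 + 1/8·π_1 + 1/4·π_2 + 1/4·π_3 + 1/8·π_4
  π_2 = 1/4·π_0 + 1/8·π_1 + 1/4·π_2 + 1/8·π_3 + 1/2·π_4
  π_3 = 1/4·π_0 + 1/4·π_1 + 1/8·π_2 + 1/4·π_3 + 1/8·π_4
  normalize: π_0 + π_1 + π_2 + π_3 + π_4 = 1
Solving the linear system gives exactly π = [424/2345, 951/4690, 1143/4690, 927/4690, 821/4690].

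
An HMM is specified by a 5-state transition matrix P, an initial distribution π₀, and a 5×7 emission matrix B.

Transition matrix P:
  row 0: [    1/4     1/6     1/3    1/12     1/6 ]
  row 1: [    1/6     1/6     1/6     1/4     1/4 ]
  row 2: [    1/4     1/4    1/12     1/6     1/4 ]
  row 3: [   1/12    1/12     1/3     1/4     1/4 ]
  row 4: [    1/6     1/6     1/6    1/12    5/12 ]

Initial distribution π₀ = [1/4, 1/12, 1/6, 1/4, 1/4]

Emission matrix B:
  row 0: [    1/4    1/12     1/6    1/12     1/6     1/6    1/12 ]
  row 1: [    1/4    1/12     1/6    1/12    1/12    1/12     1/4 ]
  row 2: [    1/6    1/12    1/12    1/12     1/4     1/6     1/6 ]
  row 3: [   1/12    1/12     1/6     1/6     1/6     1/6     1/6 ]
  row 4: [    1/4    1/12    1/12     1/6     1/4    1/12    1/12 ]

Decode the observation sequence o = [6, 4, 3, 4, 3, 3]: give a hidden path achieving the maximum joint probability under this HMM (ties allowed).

t=0: δ = [2.083e-02, 2.083e-02, 2.778e-02, 4.167e-02, 2.083e-02]  (obs o_0=6)
t=1: δ = [1.157e-03, 5.787e-04, 3.472e-03, 1.736e-03, 2.604e-03]  ψ = [2, 2, 3, 3, 3]  (obs o_1=4)
t=2: δ = [7.234e-05, 7.234e-05, 4.823e-05, 9.645e-05, 1.808e-04]  ψ = [2, 2, 3, 2, 4]  (obs o_2=3)
t=3: δ = [5.023e-06, 2.512e-06, 8.038e-06, 4.019e-06, 1.884e-05]  ψ = [4, 4, 3, 3, 4]  (obs o_3=4)
t=4: δ = [2.616e-07, 2.616e-07, 2.616e-07, 2.616e-07, 1.308e-06]  ψ = [4, 4, 4, 4, 4]  (obs o_4=3)
t=5: δ = [1.817e-08, 1.817e-08, 1.817e-08, 1.817e-08, 9.085e-08]  ψ = [4, 4, 4, 4, 4]  (obs o_5=3)
backtrack: best end state = 4; path = [3, 4, 4, 4, 4, 4]

path = [3, 4, 4, 4, 4, 4]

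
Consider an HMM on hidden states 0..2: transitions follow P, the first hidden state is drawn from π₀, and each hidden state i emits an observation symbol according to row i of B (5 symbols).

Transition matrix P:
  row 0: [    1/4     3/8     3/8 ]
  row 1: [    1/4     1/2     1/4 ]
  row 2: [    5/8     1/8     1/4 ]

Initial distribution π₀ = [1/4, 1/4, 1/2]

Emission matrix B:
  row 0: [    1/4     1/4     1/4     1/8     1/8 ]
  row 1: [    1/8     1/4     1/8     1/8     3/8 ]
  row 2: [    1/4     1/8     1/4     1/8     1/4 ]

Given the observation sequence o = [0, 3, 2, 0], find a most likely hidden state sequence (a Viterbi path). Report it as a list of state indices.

path = [2, 0, 2, 0]

t=0: δ = [6.250e-02, 3.125e-02, 1.250e-01]  (obs o_0=0)
t=1: δ = [9.766e-03, 2.930e-03, 3.906e-03]  ψ = [2, 0, 2]  (obs o_1=3)
t=2: δ = [6.104e-04, 4.578e-04, 9.155e-04]  ψ = [0, 0, 0]  (obs o_2=2)
t=3: δ = [1.431e-04, 2.861e-05, 5.722e-05]  ψ = [2, 0, 0]  (obs o_3=0)
backtrack: best end state = 0; path = [2, 0, 2, 0]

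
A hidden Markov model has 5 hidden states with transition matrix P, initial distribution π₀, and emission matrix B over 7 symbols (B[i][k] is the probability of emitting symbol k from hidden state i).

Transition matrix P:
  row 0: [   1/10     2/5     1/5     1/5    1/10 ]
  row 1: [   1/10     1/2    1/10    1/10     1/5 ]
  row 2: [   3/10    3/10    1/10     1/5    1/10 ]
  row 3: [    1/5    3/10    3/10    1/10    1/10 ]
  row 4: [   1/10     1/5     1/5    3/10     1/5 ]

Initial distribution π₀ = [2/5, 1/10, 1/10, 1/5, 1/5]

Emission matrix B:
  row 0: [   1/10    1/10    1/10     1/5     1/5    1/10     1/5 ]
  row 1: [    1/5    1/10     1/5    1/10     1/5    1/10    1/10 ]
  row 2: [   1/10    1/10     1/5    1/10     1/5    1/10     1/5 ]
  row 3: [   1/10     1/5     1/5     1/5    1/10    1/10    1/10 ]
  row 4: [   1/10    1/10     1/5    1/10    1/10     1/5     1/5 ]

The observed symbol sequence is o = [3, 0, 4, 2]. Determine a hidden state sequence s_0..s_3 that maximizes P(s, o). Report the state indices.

t=0: δ = [8.000e-02, 1.000e-02, 1.000e-02, 4.000e-02, 2.000e-02]  (obs o_0=3)
t=1: δ = [8.000e-04, 6.400e-03, 1.600e-03, 1.600e-03, 8.000e-04]  ψ = [0, 0, 0, 0, 0]  (obs o_1=0)
t=2: δ = [1.280e-04, 6.400e-04, 1.280e-04, 6.400e-05, 1.280e-04]  ψ = [1, 1, 1, 1, 1]  (obs o_2=4)
t=3: δ = [6.400e-06, 6.400e-05, 1.280e-05, 1.280e-05, 2.560e-05]  ψ = [1, 1, 1, 1, 1]  (obs o_3=2)
backtrack: best end state = 1; path = [0, 1, 1, 1]

path = [0, 1, 1, 1]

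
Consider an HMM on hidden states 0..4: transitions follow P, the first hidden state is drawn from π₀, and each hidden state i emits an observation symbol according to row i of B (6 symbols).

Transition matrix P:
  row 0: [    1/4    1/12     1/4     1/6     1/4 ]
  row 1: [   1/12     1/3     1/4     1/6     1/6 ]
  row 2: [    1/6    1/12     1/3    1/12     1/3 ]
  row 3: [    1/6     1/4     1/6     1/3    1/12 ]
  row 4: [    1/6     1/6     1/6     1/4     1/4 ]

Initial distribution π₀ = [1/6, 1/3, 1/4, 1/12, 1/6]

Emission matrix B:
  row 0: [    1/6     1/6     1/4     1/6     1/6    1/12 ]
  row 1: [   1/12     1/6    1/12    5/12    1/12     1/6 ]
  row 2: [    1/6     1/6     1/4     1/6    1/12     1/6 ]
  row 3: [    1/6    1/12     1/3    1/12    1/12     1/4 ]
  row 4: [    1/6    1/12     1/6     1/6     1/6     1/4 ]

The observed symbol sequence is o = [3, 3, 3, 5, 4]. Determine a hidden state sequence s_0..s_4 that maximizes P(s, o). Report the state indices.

path = [1, 1, 1, 2, 4]

t=0: δ = [2.778e-02, 1.389e-01, 4.167e-02, 6.944e-03, 2.778e-02]  (obs o_0=3)
t=1: δ = [1.929e-03, 1.929e-02, 5.787e-03, 1.929e-03, 3.858e-03]  ψ = [1, 1, 1, 1, 1]  (obs o_1=3)
t=2: δ = [2.679e-04, 2.679e-03, 8.038e-04, 2.679e-04, 5.358e-04]  ψ = [1, 1, 1, 1, 1]  (obs o_2=3)
t=3: δ = [1.861e-05, 1.488e-04, 1.116e-04, 1.116e-04, 1.116e-04]  ψ = [1, 1, 1, 1, 1]  (obs o_3=5)
t=4: δ = [3.101e-06, 4.135e-06, 3.101e-06, 3.101e-06, 6.202e-06]  ψ = [2, 1, 1, 3, 2]  (obs o_4=4)
backtrack: best end state = 4; path = [1, 1, 1, 2, 4]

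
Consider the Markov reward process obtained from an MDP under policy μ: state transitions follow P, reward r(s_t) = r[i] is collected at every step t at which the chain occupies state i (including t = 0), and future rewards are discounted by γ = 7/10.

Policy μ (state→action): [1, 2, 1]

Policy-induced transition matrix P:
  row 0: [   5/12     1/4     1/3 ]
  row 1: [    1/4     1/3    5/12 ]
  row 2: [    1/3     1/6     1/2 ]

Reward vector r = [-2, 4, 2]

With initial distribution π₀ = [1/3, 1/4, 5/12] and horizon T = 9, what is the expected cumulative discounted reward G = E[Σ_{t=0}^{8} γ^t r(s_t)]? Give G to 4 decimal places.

G = 3.5926

t=0: π = [0.3333, 0.2500, 0.4167], E[r] = 1.1667, γ^t·E[r] = 1.166667, running G = 1.166667
t=1: π = [0.3403, 0.2361, 0.4236], E[r] = 1.1111, γ^t·E[r] = 0.777778, running G = 1.944444
t=2: π = [0.3420, 0.2344, 0.4236], E[r] = 1.1007, γ^t·E[r] = 0.539340, running G = 2.483785
t=3: π = [0.3423, 0.2342, 0.4235], E[r] = 1.0992, γ^t·E[r] = 0.377042, running G = 2.860827
t=4: π = [0.3423, 0.2342, 0.4234], E[r] = 1.0991, γ^t·E[r] = 0.263895, running G = 3.124721
t=5: π = [0.3423, 0.2342, 0.4234], E[r] = 1.0991, γ^t·E[r] = 0.184725, running G = 3.309447
t=6: π = [0.3423, 0.2342, 0.4234], E[r] = 1.0991, γ^t·E[r] = 0.129308, running G = 3.438754
t=7: π = [0.3423, 0.2342, 0.4234], E[r] = 1.0991, γ^t·E[r] = 0.090516, running G = 3.529270
t=8: π = [0.3423, 0.2342, 0.4234], E[r] = 1.0991, γ^t·E[r] = 0.063361, running G = 3.592631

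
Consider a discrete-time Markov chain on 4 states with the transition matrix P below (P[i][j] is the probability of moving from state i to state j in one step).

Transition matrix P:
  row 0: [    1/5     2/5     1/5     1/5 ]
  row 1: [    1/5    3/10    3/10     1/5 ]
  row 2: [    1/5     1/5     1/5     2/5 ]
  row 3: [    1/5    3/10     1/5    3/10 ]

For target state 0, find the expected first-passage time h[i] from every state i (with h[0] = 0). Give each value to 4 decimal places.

First-step conditioning: h[0] = 0; for i ≠ 0, h[i] = 1 + Σ_k P[i][k]·h[k].
  h[1] = 1 + 3/10·h[1] + 3/10·h[2] + 1/5·h[3]
  h[2] = 1 + 1/5·h[1] + 1/5·h[2] + 2/5·h[3]
  h[3] = 1 + 3/10·h[1] + 1/5·h[2] + 3/10·h[3]
Solving the 3×3 linear system over states ≠ 0 gives exactly h = [0, 5, 5, 5] (h[0] = 0 is the target).

h = [0.0000, 5.0000, 5.0000, 5.0000]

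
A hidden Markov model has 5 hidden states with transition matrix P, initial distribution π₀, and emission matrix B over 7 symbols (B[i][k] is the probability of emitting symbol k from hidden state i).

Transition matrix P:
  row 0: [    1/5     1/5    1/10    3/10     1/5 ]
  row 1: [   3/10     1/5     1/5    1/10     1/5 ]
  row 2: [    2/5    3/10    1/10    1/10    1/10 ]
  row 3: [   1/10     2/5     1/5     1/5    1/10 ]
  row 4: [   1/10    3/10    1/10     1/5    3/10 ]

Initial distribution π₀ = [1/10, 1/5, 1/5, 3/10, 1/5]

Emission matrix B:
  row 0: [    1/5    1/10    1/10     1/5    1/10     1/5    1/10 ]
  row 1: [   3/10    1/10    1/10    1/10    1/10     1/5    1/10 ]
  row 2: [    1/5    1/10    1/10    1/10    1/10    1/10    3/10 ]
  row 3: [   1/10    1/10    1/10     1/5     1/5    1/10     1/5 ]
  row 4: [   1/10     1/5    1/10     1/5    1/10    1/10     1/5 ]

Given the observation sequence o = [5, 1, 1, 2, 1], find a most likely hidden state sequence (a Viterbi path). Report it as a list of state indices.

path = [1, 4, 4, 4, 4]

t=0: δ = [2.000e-02, 4.000e-02, 2.000e-02, 3.000e-02, 2.000e-02]  (obs o_0=5)
t=1: δ = [1.200e-03, 1.200e-03, 8.000e-04, 6.000e-04, 1.600e-03]  ψ = [1, 3, 1, 0, 1]  (obs o_1=1)
t=2: δ = [3.600e-05, 4.800e-05, 2.400e-05, 3.600e-05, 9.600e-05]  ψ = [1, 4, 1, 0, 4]  (obs o_2=1)
t=3: δ = [1.440e-06, 2.880e-06, 9.600e-07, 1.920e-06, 2.880e-06]  ψ = [1, 4, 1, 4, 4]  (obs o_3=2)
t=4: δ = [8.640e-08, 8.640e-08, 5.760e-08, 5.760e-08, 1.728e-07]  ψ = [1, 4, 1, 4, 4]  (obs o_4=1)
backtrack: best end state = 4; path = [1, 4, 4, 4, 4]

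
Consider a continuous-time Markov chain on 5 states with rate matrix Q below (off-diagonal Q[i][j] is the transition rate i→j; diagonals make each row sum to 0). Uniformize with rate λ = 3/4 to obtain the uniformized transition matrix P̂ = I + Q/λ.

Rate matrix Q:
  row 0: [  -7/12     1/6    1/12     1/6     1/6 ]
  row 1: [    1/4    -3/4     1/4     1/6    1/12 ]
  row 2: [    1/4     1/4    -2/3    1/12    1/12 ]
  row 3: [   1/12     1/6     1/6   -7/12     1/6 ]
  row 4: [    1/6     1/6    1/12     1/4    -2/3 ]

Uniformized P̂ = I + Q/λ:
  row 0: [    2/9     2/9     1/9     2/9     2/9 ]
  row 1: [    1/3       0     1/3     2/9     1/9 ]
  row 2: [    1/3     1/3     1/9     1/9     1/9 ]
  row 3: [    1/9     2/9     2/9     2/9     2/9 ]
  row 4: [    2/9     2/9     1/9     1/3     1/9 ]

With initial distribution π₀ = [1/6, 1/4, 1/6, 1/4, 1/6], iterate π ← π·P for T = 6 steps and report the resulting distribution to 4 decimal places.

π = [0.2397, 0.1982, 0.1796, 0.2203, 0.1622]

t=0: π = [0.1667, 0.2500, 0.1667, 0.2500, 0.1667]
t=1: π = [0.2407, 0.1852, 0.1944, 0.2222, 0.1574]
t=2: π = [0.2397, 0.2027, 0.1770, 0.2181, 0.1626]
t=3: π = [0.2402, 0.1968, 0.1804, 0.2206, 0.1620]
t=4: π = [0.2396, 0.1985, 0.1794, 0.2202, 0.1623]
t=5: π = [0.2397, 0.1980, 0.1797, 0.2203, 0.1622]
t=6: π = [0.2397, 0.1982, 0.1796, 0.2203, 0.1622]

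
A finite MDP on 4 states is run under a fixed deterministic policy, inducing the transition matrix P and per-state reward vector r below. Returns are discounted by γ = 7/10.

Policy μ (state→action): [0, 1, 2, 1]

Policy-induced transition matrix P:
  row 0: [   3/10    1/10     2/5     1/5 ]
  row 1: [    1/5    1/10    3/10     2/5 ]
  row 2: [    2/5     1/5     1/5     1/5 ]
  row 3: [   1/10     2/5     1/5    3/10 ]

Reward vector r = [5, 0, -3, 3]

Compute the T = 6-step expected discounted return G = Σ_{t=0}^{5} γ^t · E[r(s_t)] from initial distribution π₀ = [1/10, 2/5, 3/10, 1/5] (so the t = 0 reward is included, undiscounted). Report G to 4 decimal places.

G = 2.7053

t=0: π = [0.1000, 0.4000, 0.3000, 0.2000], E[r] = 0.2000, γ^t·E[r] = 0.200000, running G = 0.200000
t=1: π = [0.2500, 0.1900, 0.2600, 0.3000], E[r] = 1.3700, γ^t·E[r] = 0.959000, running G = 1.159000
t=2: π = [0.2470, 0.2160, 0.2690, 0.2680], E[r] = 1.2320, γ^t·E[r] = 0.603680, running G = 1.762680
t=3: π = [0.2517, 0.2073, 0.2710, 0.2700], E[r] = 1.2555, γ^t·E[r] = 0.430637, running G = 2.193317
t=4: π = [0.2524, 0.2081, 0.2711, 0.2685], E[r] = 1.2540, γ^t·E[r] = 0.301090, running G = 2.494407
t=5: π = [0.2526, 0.2076, 0.2713, 0.2685], E[r] = 1.2546, γ^t·E[r] = 0.210856, running G = 2.705262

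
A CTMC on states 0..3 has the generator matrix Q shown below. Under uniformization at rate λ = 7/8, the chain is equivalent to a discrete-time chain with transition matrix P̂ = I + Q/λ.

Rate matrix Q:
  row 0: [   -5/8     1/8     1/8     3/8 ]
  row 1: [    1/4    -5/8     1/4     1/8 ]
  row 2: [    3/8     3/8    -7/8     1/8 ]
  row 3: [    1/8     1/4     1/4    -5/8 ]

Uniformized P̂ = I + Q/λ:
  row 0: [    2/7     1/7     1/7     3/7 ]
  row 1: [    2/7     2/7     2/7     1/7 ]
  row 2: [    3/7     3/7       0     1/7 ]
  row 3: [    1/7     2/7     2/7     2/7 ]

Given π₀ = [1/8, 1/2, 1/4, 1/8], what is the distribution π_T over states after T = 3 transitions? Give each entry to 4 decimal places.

t=0: π = [0.1250, 0.5000, 0.2500, 0.1250]
t=1: π = [0.3036, 0.3036, 0.1964, 0.1964]
t=2: π = [0.2857, 0.2704, 0.1862, 0.2577]
t=3: π = [0.2755, 0.2715, 0.1917, 0.2613]

π = [0.2755, 0.2715, 0.1917, 0.2613]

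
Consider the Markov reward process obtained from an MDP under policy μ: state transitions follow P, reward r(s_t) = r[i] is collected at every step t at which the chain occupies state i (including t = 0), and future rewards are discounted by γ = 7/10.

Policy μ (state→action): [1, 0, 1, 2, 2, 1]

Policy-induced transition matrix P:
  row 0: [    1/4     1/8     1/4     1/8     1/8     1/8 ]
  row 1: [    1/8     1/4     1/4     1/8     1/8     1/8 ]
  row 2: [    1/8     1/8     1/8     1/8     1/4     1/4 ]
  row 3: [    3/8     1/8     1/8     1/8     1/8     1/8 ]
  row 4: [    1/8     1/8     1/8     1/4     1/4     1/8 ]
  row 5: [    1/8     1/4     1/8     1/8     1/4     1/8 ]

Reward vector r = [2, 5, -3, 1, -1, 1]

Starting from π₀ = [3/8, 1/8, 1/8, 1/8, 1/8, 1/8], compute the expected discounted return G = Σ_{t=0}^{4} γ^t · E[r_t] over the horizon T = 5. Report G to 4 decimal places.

G = 2.4815

t=0: π = [0.3750, 0.1250, 0.1250, 0.1250, 0.1250, 0.1250], E[r] = 1.1250, γ^t·E[r] = 1.125000, running G = 1.125000
t=1: π = [0.2031, 0.1563, 0.1875, 0.1406, 0.1719, 0.1406], E[r] = 0.7344, γ^t·E[r] = 0.514063, running G = 1.639063
t=2: π = [0.1855, 0.1621, 0.1699, 0.1465, 0.1875, 0.1484], E[r] = 0.7793, γ^t·E[r] = 0.381855, running G = 2.020918
t=3: π = [0.1848, 0.1638, 0.1685, 0.1484, 0.1882, 0.1462], E[r] = 0.7898, γ^t·E[r] = 0.270900, running G = 2.291818
t=4: π = [0.1852, 0.1638, 0.1686, 0.1485, 0.1879, 0.1461], E[r] = 0.7902, γ^t·E[r] = 0.189725, running G = 2.481543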